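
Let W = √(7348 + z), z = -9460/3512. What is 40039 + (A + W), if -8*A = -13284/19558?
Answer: 1566168845/39116 + 11*√46796522/878 ≈ 40125.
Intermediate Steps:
z = -2365/878 (z = -9460*1/3512 = -2365/878 ≈ -2.6936)
W = 11*√46796522/878 (W = √(7348 - 2365/878) = √(6449179/878) = 11*√46796522/878 ≈ 85.705)
A = 3321/39116 (A = -(-3321)/(2*19558) = -⅛*(-6642/9779) = 3321/39116 ≈ 0.084901)
40039 + (A + W) = 40039 + (3321/39116 + 11*√46796522/878) = 1566168845/39116 + 11*√46796522/878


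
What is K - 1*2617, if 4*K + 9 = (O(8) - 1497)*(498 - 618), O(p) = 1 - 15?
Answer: 170843/4 ≈ 42711.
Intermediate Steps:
O(p) = -14
K = 181311/4 (K = -9/4 + ((-14 - 1497)*(498 - 618))/4 = -9/4 + (-1511*(-120))/4 = -9/4 + (¼)*181320 = -9/4 + 45330 = 181311/4 ≈ 45328.)
K - 1*2617 = 181311/4 - 1*2617 = 181311/4 - 2617 = 170843/4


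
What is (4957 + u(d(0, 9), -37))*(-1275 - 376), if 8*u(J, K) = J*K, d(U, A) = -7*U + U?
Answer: -8184007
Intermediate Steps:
d(U, A) = -6*U
u(J, K) = J*K/8 (u(J, K) = (J*K)/8 = J*K/8)
(4957 + u(d(0, 9), -37))*(-1275 - 376) = (4957 + (⅛)*(-6*0)*(-37))*(-1275 - 376) = (4957 + (⅛)*0*(-37))*(-1651) = (4957 + 0)*(-1651) = 4957*(-1651) = -8184007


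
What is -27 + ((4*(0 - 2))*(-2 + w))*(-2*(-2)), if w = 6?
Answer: -155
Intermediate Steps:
-27 + ((4*(0 - 2))*(-2 + w))*(-2*(-2)) = -27 + ((4*(0 - 2))*(-2 + 6))*(-2*(-2)) = -27 + ((4*(-2))*4)*4 = -27 - 8*4*4 = -27 - 32*4 = -27 - 128 = -155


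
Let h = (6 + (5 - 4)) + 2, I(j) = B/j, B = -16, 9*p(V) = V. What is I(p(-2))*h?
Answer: 648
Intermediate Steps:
p(V) = V/9
I(j) = -16/j
h = 9 (h = (6 + 1) + 2 = 7 + 2 = 9)
I(p(-2))*h = -16/((⅑)*(-2))*9 = -16/(-2/9)*9 = -16*(-9/2)*9 = 72*9 = 648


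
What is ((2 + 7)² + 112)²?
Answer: 37249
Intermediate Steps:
((2 + 7)² + 112)² = (9² + 112)² = (81 + 112)² = 193² = 37249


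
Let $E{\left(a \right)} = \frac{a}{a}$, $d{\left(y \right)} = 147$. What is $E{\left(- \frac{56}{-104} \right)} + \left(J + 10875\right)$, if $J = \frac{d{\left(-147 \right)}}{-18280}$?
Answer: $\frac{198813133}{18280} \approx 10876.0$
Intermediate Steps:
$J = - \frac{147}{18280}$ ($J = \frac{147}{-18280} = 147 \left(- \frac{1}{18280}\right) = - \frac{147}{18280} \approx -0.0080416$)
$E{\left(a \right)} = 1$
$E{\left(- \frac{56}{-104} \right)} + \left(J + 10875\right) = 1 + \left(- \frac{147}{18280} + 10875\right) = 1 + \frac{198794853}{18280} = \frac{198813133}{18280}$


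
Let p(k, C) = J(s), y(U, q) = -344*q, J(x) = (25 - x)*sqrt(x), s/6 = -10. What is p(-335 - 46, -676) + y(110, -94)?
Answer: 32336 + 170*I*sqrt(15) ≈ 32336.0 + 658.41*I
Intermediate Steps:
s = -60 (s = 6*(-10) = -60)
J(x) = sqrt(x)*(25 - x)
p(k, C) = 170*I*sqrt(15) (p(k, C) = sqrt(-60)*(25 - 1*(-60)) = (2*I*sqrt(15))*(25 + 60) = (2*I*sqrt(15))*85 = 170*I*sqrt(15))
p(-335 - 46, -676) + y(110, -94) = 170*I*sqrt(15) - 344*(-94) = 170*I*sqrt(15) + 32336 = 32336 + 170*I*sqrt(15)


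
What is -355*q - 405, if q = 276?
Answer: -98385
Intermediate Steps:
-355*q - 405 = -355*276 - 405 = -97980 - 405 = -98385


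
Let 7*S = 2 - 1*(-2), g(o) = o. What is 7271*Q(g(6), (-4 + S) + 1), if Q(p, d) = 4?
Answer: 29084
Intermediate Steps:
S = 4/7 (S = (2 - 1*(-2))/7 = (2 + 2)/7 = (1/7)*4 = 4/7 ≈ 0.57143)
7271*Q(g(6), (-4 + S) + 1) = 7271*4 = 29084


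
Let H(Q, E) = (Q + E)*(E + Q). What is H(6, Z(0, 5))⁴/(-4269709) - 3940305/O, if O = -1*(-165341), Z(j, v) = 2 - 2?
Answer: -17101665110301/705957955769 ≈ -24.225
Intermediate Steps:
Z(j, v) = 0
O = 165341
H(Q, E) = (E + Q)² (H(Q, E) = (E + Q)*(E + Q) = (E + Q)²)
H(6, Z(0, 5))⁴/(-4269709) - 3940305/O = ((0 + 6)²)⁴/(-4269709) - 3940305/165341 = (6²)⁴*(-1/4269709) - 3940305*1/165341 = 36⁴*(-1/4269709) - 3940305/165341 = 1679616*(-1/4269709) - 3940305/165341 = -1679616/4269709 - 3940305/165341 = -17101665110301/705957955769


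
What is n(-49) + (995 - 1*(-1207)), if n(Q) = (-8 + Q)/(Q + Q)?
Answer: 215853/98 ≈ 2202.6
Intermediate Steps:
n(Q) = (-8 + Q)/(2*Q) (n(Q) = (-8 + Q)/((2*Q)) = (-8 + Q)*(1/(2*Q)) = (-8 + Q)/(2*Q))
n(-49) + (995 - 1*(-1207)) = (1/2)*(-8 - 49)/(-49) + (995 - 1*(-1207)) = (1/2)*(-1/49)*(-57) + (995 + 1207) = 57/98 + 2202 = 215853/98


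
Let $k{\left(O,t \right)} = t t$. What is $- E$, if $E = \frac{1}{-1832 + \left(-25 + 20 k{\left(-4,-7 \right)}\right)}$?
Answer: $\frac{1}{877} \approx 0.0011403$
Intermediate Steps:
$k{\left(O,t \right)} = t^{2}$
$E = - \frac{1}{877}$ ($E = \frac{1}{-1832 - \left(25 - 20 \left(-7\right)^{2}\right)} = \frac{1}{-1832 + \left(-25 + 20 \cdot 49\right)} = \frac{1}{-1832 + \left(-25 + 980\right)} = \frac{1}{-1832 + 955} = \frac{1}{-877} = - \frac{1}{877} \approx -0.0011403$)
$- E = \left(-1\right) \left(- \frac{1}{877}\right) = \frac{1}{877}$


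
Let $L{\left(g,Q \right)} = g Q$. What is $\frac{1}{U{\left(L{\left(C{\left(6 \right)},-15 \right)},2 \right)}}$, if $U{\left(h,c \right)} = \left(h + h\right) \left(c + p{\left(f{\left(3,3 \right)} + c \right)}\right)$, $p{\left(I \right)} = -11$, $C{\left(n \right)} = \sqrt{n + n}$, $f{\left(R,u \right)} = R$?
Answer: $\frac{\sqrt{3}}{1620} \approx 0.0010692$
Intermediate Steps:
$C{\left(n \right)} = \sqrt{2} \sqrt{n}$ ($C{\left(n \right)} = \sqrt{2 n} = \sqrt{2} \sqrt{n}$)
$L{\left(g,Q \right)} = Q g$
$U{\left(h,c \right)} = 2 h \left(-11 + c\right)$ ($U{\left(h,c \right)} = \left(h + h\right) \left(c - 11\right) = 2 h \left(-11 + c\right)$)
$\frac{1}{U{\left(L{\left(C{\left(6 \right)},-15 \right)},2 \right)}} = \frac{1}{2 \left(- 15 \sqrt{2} \sqrt{6}\right) \left(-11 + 2\right)} = \frac{1}{2 \left(- 15 \cdot 2 \sqrt{3}\right) \left(-9\right)} = \frac{1}{2 \left(- 30 \sqrt{3}\right) \left(-9\right)} = \frac{1}{540 \sqrt{3}} = \frac{\sqrt{3}}{1620}$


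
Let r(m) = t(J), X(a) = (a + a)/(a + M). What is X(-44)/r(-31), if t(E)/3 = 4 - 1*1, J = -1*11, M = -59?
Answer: 88/927 ≈ 0.094930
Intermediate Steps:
J = -11
t(E) = 9 (t(E) = 3*(4 - 1*1) = 3*(4 - 1) = 3*3 = 9)
X(a) = 2*a/(-59 + a) (X(a) = (a + a)/(a - 59) = (2*a)/(-59 + a) = 2*a/(-59 + a))
r(m) = 9
X(-44)/r(-31) = (2*(-44)/(-59 - 44))/9 = (2*(-44)/(-103))*(⅑) = (2*(-44)*(-1/103))*(⅑) = (88/103)*(⅑) = 88/927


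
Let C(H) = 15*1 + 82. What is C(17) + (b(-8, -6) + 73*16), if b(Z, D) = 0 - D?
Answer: 1271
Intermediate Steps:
C(H) = 97 (C(H) = 15 + 82 = 97)
b(Z, D) = -D
C(17) + (b(-8, -6) + 73*16) = 97 + (-1*(-6) + 73*16) = 97 + (6 + 1168) = 97 + 1174 = 1271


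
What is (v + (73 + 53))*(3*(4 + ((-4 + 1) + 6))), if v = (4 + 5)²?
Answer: 4347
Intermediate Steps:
v = 81 (v = 9² = 81)
(v + (73 + 53))*(3*(4 + ((-4 + 1) + 6))) = (81 + (73 + 53))*(3*(4 + ((-4 + 1) + 6))) = (81 + 126)*(3*(4 + (-3 + 6))) = 207*(3*(4 + 3)) = 207*(3*7) = 207*21 = 4347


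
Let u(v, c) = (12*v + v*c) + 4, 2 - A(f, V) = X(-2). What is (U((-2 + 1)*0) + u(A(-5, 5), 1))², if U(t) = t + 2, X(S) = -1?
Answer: 2025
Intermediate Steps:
A(f, V) = 3 (A(f, V) = 2 - 1*(-1) = 2 + 1 = 3)
U(t) = 2 + t
u(v, c) = 4 + 12*v + c*v (u(v, c) = (12*v + c*v) + 4 = 4 + 12*v + c*v)
(U((-2 + 1)*0) + u(A(-5, 5), 1))² = ((2 + (-2 + 1)*0) + (4 + 12*3 + 1*3))² = ((2 - 1*0) + (4 + 36 + 3))² = ((2 + 0) + 43)² = (2 + 43)² = 45² = 2025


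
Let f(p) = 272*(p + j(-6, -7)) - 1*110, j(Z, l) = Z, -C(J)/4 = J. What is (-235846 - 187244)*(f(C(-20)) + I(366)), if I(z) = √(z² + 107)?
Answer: -8469415620 - 423090*√134063 ≈ -8.6243e+9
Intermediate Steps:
C(J) = -4*J
f(p) = -1742 + 272*p (f(p) = 272*(p - 6) - 1*110 = 272*(-6 + p) - 110 = (-1632 + 272*p) - 110 = -1742 + 272*p)
I(z) = √(107 + z²)
(-235846 - 187244)*(f(C(-20)) + I(366)) = (-235846 - 187244)*((-1742 + 272*(-4*(-20))) + √(107 + 366²)) = -423090*((-1742 + 272*80) + √(107 + 133956)) = -423090*((-1742 + 21760) + √134063) = -423090*(20018 + √134063) = -8469415620 - 423090*√134063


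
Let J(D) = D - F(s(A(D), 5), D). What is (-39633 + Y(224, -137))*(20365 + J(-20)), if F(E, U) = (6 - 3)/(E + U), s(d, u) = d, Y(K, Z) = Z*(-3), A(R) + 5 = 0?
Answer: -19949407416/25 ≈ -7.9798e+8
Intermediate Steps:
A(R) = -5 (A(R) = -5 + 0 = -5)
Y(K, Z) = -3*Z
F(E, U) = 3/(E + U)
J(D) = D - 3/(-5 + D)
(-39633 + Y(224, -137))*(20365 + J(-20)) = (-39633 - 3*(-137))*(20365 + (-3 - 20*(-5 - 20))/(-5 - 20)) = (-39633 + 411)*(20365 + (-3 - 20*(-25))/(-25)) = -39222*(20365 - (-3 + 500)/25) = -39222*(20365 - 1/25*497) = -39222*(20365 - 497/25) = -39222*508628/25 = -19949407416/25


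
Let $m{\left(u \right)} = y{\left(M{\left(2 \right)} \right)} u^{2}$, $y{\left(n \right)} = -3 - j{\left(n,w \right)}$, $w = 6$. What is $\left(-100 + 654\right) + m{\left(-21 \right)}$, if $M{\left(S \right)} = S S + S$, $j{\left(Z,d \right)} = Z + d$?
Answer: $-6061$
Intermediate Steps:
$M{\left(S \right)} = S + S^{2}$ ($M{\left(S \right)} = S^{2} + S = S + S^{2}$)
$y{\left(n \right)} = -9 - n$ ($y{\left(n \right)} = -3 - \left(n + 6\right) = -3 - \left(6 + n\right) = -9 - n$)
$m{\left(u \right)} = - 15 u^{2}$ ($m{\left(u \right)} = \left(-9 - 2 \left(1 + 2\right)\right) u^{2} = \left(-9 - 2 \cdot 3\right) u^{2} = \left(-9 - 6\right) u^{2} = - 15 u^{2}$)
$\left(-100 + 654\right) + m{\left(-21 \right)} = \left(-100 + 654\right) - 15 \left(-21\right)^{2} = 554 - 6615 = -6061$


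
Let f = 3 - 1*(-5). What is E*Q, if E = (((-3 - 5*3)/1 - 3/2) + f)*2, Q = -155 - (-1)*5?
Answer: 3450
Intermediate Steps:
f = 8 (f = 3 + 5 = 8)
Q = -150 (Q = -155 - 1*(-5) = -155 + 5 = -150)
E = -23 (E = (((-3 - 5*3)/1 - 3/2) + 8)*2 = (((-3 - 15)*1 - 3*½) + 8)*2 = ((-18*1 - 3/2) + 8)*2 = ((-18 - 3/2) + 8)*2 = (-39/2 + 8)*2 = -23/2*2 = -23)
E*Q = -23*(-150) = 3450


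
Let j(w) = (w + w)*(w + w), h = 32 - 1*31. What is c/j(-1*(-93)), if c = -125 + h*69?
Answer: -14/8649 ≈ -0.0016187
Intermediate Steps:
h = 1 (h = 32 - 31 = 1)
j(w) = 4*w**2 (j(w) = (2*w)*(2*w) = 4*w**2)
c = -56 (c = -125 + 1*69 = -125 + 69 = -56)
c/j(-1*(-93)) = -56/(4*(-1*(-93))**2) = -56/(4*93**2) = -56/(4*8649) = -56/34596 = -56*1/34596 = -14/8649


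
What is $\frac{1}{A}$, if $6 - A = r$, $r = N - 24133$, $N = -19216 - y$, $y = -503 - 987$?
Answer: $\frac{1}{41865} \approx 2.3886 \cdot 10^{-5}$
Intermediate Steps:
$y = -1490$ ($y = -503 - 987 = -1490$)
$N = -17726$ ($N = -19216 - -1490 = -19216 + 1490 = -17726$)
$r = -41859$ ($r = -17726 - 24133 = -41859$)
$A = 41865$ ($A = 6 - -41859 = 6 + 41859 = 41865$)
$\frac{1}{A} = \frac{1}{41865}$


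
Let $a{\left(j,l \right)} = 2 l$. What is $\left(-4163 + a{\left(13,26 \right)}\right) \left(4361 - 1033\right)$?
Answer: $-13681408$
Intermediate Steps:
$\left(-4163 + a{\left(13,26 \right)}\right) \left(4361 - 1033\right) = \left(-4163 + 2 \cdot 26\right) \left(4361 - 1033\right) = \left(-4163 + 52\right) 3328 = \left(-4111\right) 3328 = -13681408$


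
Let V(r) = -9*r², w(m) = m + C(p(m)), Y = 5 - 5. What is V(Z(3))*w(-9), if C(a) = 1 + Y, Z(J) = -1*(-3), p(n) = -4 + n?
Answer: 648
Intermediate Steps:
Y = 0
Z(J) = 3
C(a) = 1 (C(a) = 1 + 0 = 1)
w(m) = 1 + m (w(m) = m + 1 = 1 + m)
V(Z(3))*w(-9) = (-9*3²)*(1 - 9) = -9*9*(-8) = -81*(-8) = 648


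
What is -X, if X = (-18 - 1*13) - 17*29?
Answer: 524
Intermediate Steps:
X = -524 (X = (-18 - 13) - 493 = -31 - 493 = -524)
-X = -1*(-524) = 524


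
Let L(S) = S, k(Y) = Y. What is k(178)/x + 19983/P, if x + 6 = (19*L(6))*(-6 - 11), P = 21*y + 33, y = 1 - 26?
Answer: -405568/9963 ≈ -40.707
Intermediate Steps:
y = -25
P = -492 (P = 21*(-25) + 33 = -525 + 33 = -492)
x = -1944 (x = -6 + (19*6)*(-6 - 11) = -6 + 114*(-17) = -6 - 1938 = -1944)
k(178)/x + 19983/P = 178/(-1944) + 19983/(-492) = 178*(-1/1944) + 19983*(-1/492) = -89/972 - 6661/164 = -405568/9963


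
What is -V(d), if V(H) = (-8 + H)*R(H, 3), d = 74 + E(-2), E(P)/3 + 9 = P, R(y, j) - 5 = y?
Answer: -1518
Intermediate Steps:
R(y, j) = 5 + y
E(P) = -27 + 3*P
d = 41 (d = 74 + (-27 + 3*(-2)) = 74 + (-27 - 6) = 74 - 33 = 41)
V(H) = (-8 + H)*(5 + H)
-V(d) = -(-8 + 41)*(5 + 41) = -33*46 = -1*1518 = -1518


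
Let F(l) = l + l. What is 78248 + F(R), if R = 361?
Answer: 78970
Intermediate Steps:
F(l) = 2*l
78248 + F(R) = 78248 + 2*361 = 78248 + 722 = 78970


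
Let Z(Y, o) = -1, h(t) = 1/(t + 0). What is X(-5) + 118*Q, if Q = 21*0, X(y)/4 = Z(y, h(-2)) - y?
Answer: 16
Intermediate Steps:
h(t) = 1/t
X(y) = -4 - 4*y (X(y) = 4*(-1 - y) = -4 - 4*y)
Q = 0
X(-5) + 118*Q = (-4 - 4*(-5)) + 118*0 = (-4 + 20) + 0 = 16 + 0 = 16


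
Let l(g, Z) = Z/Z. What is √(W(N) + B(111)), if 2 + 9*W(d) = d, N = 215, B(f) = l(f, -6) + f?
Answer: √1221/3 ≈ 11.648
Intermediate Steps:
l(g, Z) = 1
B(f) = 1 + f
W(d) = -2/9 + d/9
√(W(N) + B(111)) = √((-2/9 + (⅑)*215) + (1 + 111)) = √((-2/9 + 215/9) + 112) = √(71/3 + 112) = √(407/3) = √1221/3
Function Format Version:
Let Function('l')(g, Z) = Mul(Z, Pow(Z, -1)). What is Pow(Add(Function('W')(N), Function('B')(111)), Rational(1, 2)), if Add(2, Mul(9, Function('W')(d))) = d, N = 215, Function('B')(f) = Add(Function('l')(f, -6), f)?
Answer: Mul(Rational(1, 3), Pow(1221, Rational(1, 2))) ≈ 11.648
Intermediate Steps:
Function('l')(g, Z) = 1
Function('B')(f) = Add(1, f)
Function('W')(d) = Add(Rational(-2, 9), Mul(Rational(1, 9), d))
Pow(Add(Function('W')(N), Function('B')(111)), Rational(1, 2)) = Pow(Add(Add(Rational(-2, 9), Mul(Rational(1, 9), 215)), Add(1, 111)), Rational(1, 2)) = Pow(Add(Add(Rational(-2, 9), Rational(215, 9)), 112), Rational(1, 2)) = Pow(Add(Rational(71, 3), 112), Rational(1, 2)) = Pow(Rational(407, 3), Rational(1, 2)) = Mul(Rational(1, 3), Pow(1221, Rational(1, 2)))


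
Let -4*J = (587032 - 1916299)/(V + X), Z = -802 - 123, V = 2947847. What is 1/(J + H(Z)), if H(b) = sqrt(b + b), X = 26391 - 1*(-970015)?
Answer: 2330206823356/51165874011091521 - 138285615360080*I*sqrt(74)/51165874011091521 ≈ 4.5542e-5 - 0.023249*I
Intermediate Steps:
Z = -925
X = 996406 (X = 26391 + 970015 = 996406)
H(b) = sqrt(2)*sqrt(b) (H(b) = sqrt(2*b) = sqrt(2)*sqrt(b))
J = 443089/5259004 (J = -(587032 - 1916299)/(4*(2947847 + 996406)) = -(-1329267)/(4*3944253) = -1/4*(-443089/1314751) = 443089/5259004 ≈ 0.084253)
1/(J + H(Z)) = 1/(443089/5259004 + sqrt(2)*sqrt(-925)) = 1/(443089/5259004 + sqrt(2)*(5*I*sqrt(37))) = 1/(443089/5259004 + 5*I*sqrt(74))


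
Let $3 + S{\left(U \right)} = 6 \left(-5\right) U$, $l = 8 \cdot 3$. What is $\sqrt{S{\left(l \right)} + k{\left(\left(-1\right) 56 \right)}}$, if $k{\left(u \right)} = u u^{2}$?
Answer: $i \sqrt{176339} \approx 419.93 i$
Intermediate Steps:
$k{\left(u \right)} = u^{3}$
$l = 24$
$S{\left(U \right)} = -3 - 30 U$ ($S{\left(U \right)} = -3 + 6 \left(-5\right) U = -3 - 30 U$)
$\sqrt{S{\left(l \right)} + k{\left(\left(-1\right) 56 \right)}} = \sqrt{\left(-3 - 720\right) + \left(\left(-1\right) 56\right)^{3}} = \sqrt{\left(-3 - 720\right) + \left(-56\right)^{3}} = \sqrt{-723 - 175616} = \sqrt{-176339} = i \sqrt{176339}$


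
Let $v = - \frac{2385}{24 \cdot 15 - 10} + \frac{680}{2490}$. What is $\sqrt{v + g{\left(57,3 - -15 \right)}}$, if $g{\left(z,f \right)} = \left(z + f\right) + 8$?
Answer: $\frac{\sqrt{23228560110}}{17430} \approx 8.7441$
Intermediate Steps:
$g{\left(z,f \right)} = 8 + f + z$ ($g{\left(z,f \right)} = \left(f + z\right) + 8 = 8 + f + z$)
$v = - \frac{114013}{17430}$ ($v = - \frac{2385}{360 - 10} + 680 \cdot \frac{1}{2490} = - \frac{2385}{350} + \frac{68}{249} = \left(-2385\right) \frac{1}{350} + \frac{68}{249} = - \frac{477}{70} + \frac{68}{249} = - \frac{114013}{17430} \approx -6.5412$)
$\sqrt{v + g{\left(57,3 - -15 \right)}} = \sqrt{- \frac{114013}{17430} + \left(8 + \left(3 - -15\right) + 57\right)} = \sqrt{- \frac{114013}{17430} + \left(8 + \left(3 + 15\right) + 57\right)} = \sqrt{- \frac{114013}{17430} + \left(8 + 18 + 57\right)} = \sqrt{- \frac{114013}{17430} + 83} = \sqrt{\frac{1332677}{17430}} = \frac{\sqrt{23228560110}}{17430}$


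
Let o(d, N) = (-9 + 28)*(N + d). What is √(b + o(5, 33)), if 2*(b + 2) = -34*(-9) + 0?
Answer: 3*√97 ≈ 29.547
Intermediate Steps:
o(d, N) = 19*N + 19*d (o(d, N) = 19*(N + d) = 19*N + 19*d)
b = 151 (b = -2 + (-34*(-9) + 0)/2 = -2 + (306 + 0)/2 = -2 + (½)*306 = -2 + 153 = 151)
√(b + o(5, 33)) = √(151 + (19*33 + 19*5)) = √(151 + (627 + 95)) = √(151 + 722) = √873 = 3*√97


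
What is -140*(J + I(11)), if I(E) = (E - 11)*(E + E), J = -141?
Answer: 19740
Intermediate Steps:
I(E) = 2*E*(-11 + E) (I(E) = (-11 + E)*(2*E) = 2*E*(-11 + E))
-140*(J + I(11)) = -140*(-141 + 2*11*(-11 + 11)) = -140*(-141 + 2*11*0) = -140*(-141 + 0) = -140*(-141) = 19740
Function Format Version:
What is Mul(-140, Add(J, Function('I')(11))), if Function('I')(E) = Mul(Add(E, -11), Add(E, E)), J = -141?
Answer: 19740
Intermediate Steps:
Function('I')(E) = Mul(2, E, Add(-11, E)) (Function('I')(E) = Mul(Add(-11, E), Mul(2, E)) = Mul(2, E, Add(-11, E)))
Mul(-140, Add(J, Function('I')(11))) = Mul(-140, Add(-141, Mul(2, 11, Add(-11, 11)))) = Mul(-140, Add(-141, Mul(2, 11, 0))) = Mul(-140, Add(-141, 0)) = Mul(-140, -141) = 19740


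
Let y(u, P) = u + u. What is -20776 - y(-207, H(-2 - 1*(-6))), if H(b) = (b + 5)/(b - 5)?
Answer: -20362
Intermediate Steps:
H(b) = (5 + b)/(-5 + b)
y(u, P) = 2*u
-20776 - y(-207, H(-2 - 1*(-6))) = -20776 - 2*(-207) = -20776 - 1*(-414) = -20776 + 414 = -20362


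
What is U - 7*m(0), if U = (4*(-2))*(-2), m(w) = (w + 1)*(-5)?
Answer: 51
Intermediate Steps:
m(w) = -5 - 5*w (m(w) = (1 + w)*(-5) = -5 - 5*w)
U = 16 (U = -8*(-2) = 16)
U - 7*m(0) = 16 - 7*(-5 - 5*0) = 16 - 7*(-5 + 0) = 16 - 7*(-5) = 16 + 35 = 51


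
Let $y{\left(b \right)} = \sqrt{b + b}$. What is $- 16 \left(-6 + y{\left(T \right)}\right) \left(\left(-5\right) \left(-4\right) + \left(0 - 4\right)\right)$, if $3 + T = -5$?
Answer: $1536 - 1024 i \approx 1536.0 - 1024.0 i$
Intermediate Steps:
$T = -8$ ($T = -3 - 5 = -8$)
$y{\left(b \right)} = \sqrt{2} \sqrt{b}$ ($y{\left(b \right)} = \sqrt{2 b} = \sqrt{2} \sqrt{b}$)
$- 16 \left(-6 + y{\left(T \right)}\right) \left(\left(-5\right) \left(-4\right) + \left(0 - 4\right)\right) = - 16 \left(-6 + \sqrt{2} \sqrt{-8}\right) \left(\left(-5\right) \left(-4\right) + \left(0 - 4\right)\right) = - 16 \left(-6 + \sqrt{2} \cdot 2 i \sqrt{2}\right) \left(20 - 4\right) = - 16 \left(-6 + 4 i\right) 16 = - (-96 + 64 i) 16 = \left(96 - 64 i\right) 16 = 1536 - 1024 i$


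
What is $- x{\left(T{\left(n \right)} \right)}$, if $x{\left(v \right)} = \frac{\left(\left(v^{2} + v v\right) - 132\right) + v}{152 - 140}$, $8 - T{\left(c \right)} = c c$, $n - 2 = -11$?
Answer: $- \frac{10453}{12} \approx -871.08$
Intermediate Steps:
$n = -9$ ($n = 2 - 11 = -9$)
$T{\left(c \right)} = 8 - c^{2}$ ($T{\left(c \right)} = 8 - c c = 8 - c^{2}$)
$x{\left(v \right)} = -11 + \frac{v^{2}}{6} + \frac{v}{12}$ ($x{\left(v \right)} = \frac{\left(\left(v^{2} + v^{2}\right) - 132\right) + v}{12} = \left(\left(2 v^{2} - 132\right) + v\right) \frac{1}{12} = \left(\left(-132 + 2 v^{2}\right) + v\right) \frac{1}{12} = \left(-132 + v + 2 v^{2}\right) \frac{1}{12} = -11 + \frac{v^{2}}{6} + \frac{v}{12}$)
$- x{\left(T{\left(n \right)} \right)} = - (-11 + \frac{\left(8 - \left(-9\right)^{2}\right)^{2}}{6} + \frac{8 - \left(-9\right)^{2}}{12}) = - (-11 + \frac{\left(8 - 81\right)^{2}}{6} + \frac{8 - 81}{12}) = - (-11 + \frac{\left(-73\right)^{2}}{6} + \frac{1}{12} \left(-73\right)) = - (-11 + \frac{1}{6} \cdot 5329 - \frac{73}{12}) = - (-11 + \frac{5329}{6} - \frac{73}{12}) = \left(-1\right) \frac{10453}{12} = - \frac{10453}{12}$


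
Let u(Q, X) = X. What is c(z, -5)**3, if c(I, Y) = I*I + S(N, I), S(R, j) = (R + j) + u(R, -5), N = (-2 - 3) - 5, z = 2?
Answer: -729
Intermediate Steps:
N = -10 (N = -5 - 5 = -10)
S(R, j) = -5 + R + j (S(R, j) = (R + j) - 5 = -5 + R + j)
c(I, Y) = -15 + I + I**2 (c(I, Y) = I*I + (-5 - 10 + I) = I**2 + (-15 + I) = -15 + I + I**2)
c(z, -5)**3 = (-15 + 2 + 2**2)**3 = (-15 + 2 + 4)**3 = (-9)**3 = -729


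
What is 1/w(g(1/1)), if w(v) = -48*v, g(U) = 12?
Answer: -1/576 ≈ -0.0017361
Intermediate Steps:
1/w(g(1/1)) = 1/(-48*12) = 1/(-576) = -1/576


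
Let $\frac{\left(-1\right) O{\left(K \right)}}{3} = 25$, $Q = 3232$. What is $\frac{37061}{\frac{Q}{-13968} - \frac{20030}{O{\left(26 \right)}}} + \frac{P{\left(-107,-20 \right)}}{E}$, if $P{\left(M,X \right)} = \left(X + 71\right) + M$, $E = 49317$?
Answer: $\frac{7978008250789}{57441285312} \approx 138.89$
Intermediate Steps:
$O{\left(K \right)} = -75$ ($O{\left(K \right)} = \left(-3\right) 25 = -75$)
$P{\left(M,X \right)} = 71 + M + X$ ($P{\left(M,X \right)} = \left(71 + X\right) + M = 71 + M + X$)
$\frac{37061}{\frac{Q}{-13968} - \frac{20030}{O{\left(26 \right)}}} + \frac{P{\left(-107,-20 \right)}}{E} = \frac{37061}{\frac{3232}{-13968} - \frac{20030}{-75}} + \frac{71 - 107 - 20}{49317} = \frac{37061}{3232 \left(- \frac{1}{13968}\right) - - \frac{4006}{15}} - \frac{56}{49317} = \frac{37061}{- \frac{202}{873} + \frac{4006}{15}} - \frac{56}{49317} = \frac{37061}{\frac{1164736}{4365}} - \frac{56}{49317} = 37061 \cdot \frac{4365}{1164736} - \frac{56}{49317} = \frac{161771265}{1164736} - \frac{56}{49317} = \frac{7978008250789}{57441285312}$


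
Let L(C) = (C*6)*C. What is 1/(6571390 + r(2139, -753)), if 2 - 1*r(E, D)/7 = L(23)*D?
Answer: 1/23301558 ≈ 4.2916e-8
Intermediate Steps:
L(C) = 6*C² (L(C) = (6*C)*C = 6*C²)
r(E, D) = 14 - 22218*D (r(E, D) = 14 - 7*6*23²*D = 14 - 7*6*529*D = 14 - 22218*D)
1/(6571390 + r(2139, -753)) = 1/(6571390 + (14 - 22218*(-753))) = 1/(6571390 + (14 + 16730154)) = 1/(6571390 + 16730168) = 1/23301558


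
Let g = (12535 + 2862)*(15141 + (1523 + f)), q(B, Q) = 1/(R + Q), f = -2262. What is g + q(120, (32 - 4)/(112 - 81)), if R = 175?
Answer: 1209189630113/5453 ≈ 2.2175e+8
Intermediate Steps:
q(B, Q) = 1/(175 + Q)
g = 221747594 (g = (12535 + 2862)*(15141 + (1523 - 2262)) = 15397*(15141 - 739) = 15397*14402 = 221747594)
g + q(120, (32 - 4)/(112 - 81)) = 221747594 + 1/(175 + (32 - 4)/(112 - 81)) = 221747594 + 1/(175 + 28/31) = 221747594 + 1/(5453/31) = 221747594 + 31/5453 = 1209189630113/5453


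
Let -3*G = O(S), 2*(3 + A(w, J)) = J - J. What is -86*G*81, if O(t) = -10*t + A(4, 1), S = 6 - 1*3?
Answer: -76626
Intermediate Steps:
S = 3 (S = 6 - 3 = 3)
A(w, J) = -3 (A(w, J) = -3 + (J - J)/2 = -3 + (½)*0 = -3 + 0 = -3)
O(t) = -3 - 10*t (O(t) = -10*t - 3 = -3 - 10*t)
G = 11 (G = -(-3 - 10*3)/3 = -(-3 - 30)/3 = -⅓*(-33) = 11)
-86*G*81 = -86*11*81 = -946*81 = -76626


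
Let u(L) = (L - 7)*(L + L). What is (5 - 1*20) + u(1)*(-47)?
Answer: 549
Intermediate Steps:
u(L) = 2*L*(-7 + L) (u(L) = (-7 + L)*(2*L) = 2*L*(-7 + L))
(5 - 1*20) + u(1)*(-47) = (5 - 1*20) + (2*1*(-7 + 1))*(-47) = (5 - 20) + (2*1*(-6))*(-47) = -15 - 12*(-47) = -15 + 564 = 549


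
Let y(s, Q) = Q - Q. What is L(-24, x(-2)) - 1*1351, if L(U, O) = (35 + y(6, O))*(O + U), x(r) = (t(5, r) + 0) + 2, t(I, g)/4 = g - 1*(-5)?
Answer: -1701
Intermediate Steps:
y(s, Q) = 0
t(I, g) = 20 + 4*g (t(I, g) = 4*(g - 1*(-5)) = 4*(g + 5) = 4*(5 + g) = 20 + 4*g)
x(r) = 22 + 4*r (x(r) = ((20 + 4*r) + 0) + 2 = (20 + 4*r) + 2 = 22 + 4*r)
L(U, O) = 35*O + 35*U (L(U, O) = (35 + 0)*(O + U) = 35*(O + U) = 35*O + 35*U)
L(-24, x(-2)) - 1*1351 = (35*(22 + 4*(-2)) + 35*(-24)) - 1*1351 = (35*(22 - 8) - 840) - 1351 = (35*14 - 840) - 1351 = (490 - 840) - 1351 = -350 - 1351 = -1701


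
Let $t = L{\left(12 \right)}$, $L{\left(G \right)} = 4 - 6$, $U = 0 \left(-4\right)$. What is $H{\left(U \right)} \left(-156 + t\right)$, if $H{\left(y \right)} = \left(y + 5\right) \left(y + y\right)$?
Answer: $0$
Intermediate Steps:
$U = 0$
$L{\left(G \right)} = -2$
$t = -2$
$H{\left(y \right)} = 2 y \left(5 + y\right)$ ($H{\left(y \right)} = \left(5 + y\right) 2 y = 2 y \left(5 + y\right)$)
$H{\left(U \right)} \left(-156 + t\right) = 2 \cdot 0 \left(5 + 0\right) \left(-156 - 2\right) = 2 \cdot 0 \cdot 5 \left(-158\right) = 0 \left(-158\right) = 0$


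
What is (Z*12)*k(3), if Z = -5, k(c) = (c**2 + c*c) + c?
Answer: -1260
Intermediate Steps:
k(c) = c + 2*c**2 (k(c) = (c**2 + c**2) + c = 2*c**2 + c = c + 2*c**2)
(Z*12)*k(3) = (-5*12)*(3*(1 + 2*3)) = -180*(1 + 6) = -180*7 = -60*21 = -1260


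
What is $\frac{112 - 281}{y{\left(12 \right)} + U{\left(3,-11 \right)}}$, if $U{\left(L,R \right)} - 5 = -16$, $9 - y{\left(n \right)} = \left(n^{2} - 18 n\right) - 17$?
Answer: $- \frac{169}{87} \approx -1.9425$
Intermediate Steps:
$y{\left(n \right)} = 26 - n^{2} + 18 n$ ($y{\left(n \right)} = 9 - \left(\left(n^{2} - 18 n\right) - 17\right) = 9 - \left(-17 + n^{2} - 18 n\right) = 9 + \left(17 - n^{2} + 18 n\right) = 26 - n^{2} + 18 n$)
$U{\left(L,R \right)} = -11$ ($U{\left(L,R \right)} = 5 - 16 = -11$)
$\frac{112 - 281}{y{\left(12 \right)} + U{\left(3,-11 \right)}} = \frac{112 - 281}{\left(26 - 12^{2} + 18 \cdot 12\right) - 11} = - \frac{169}{\left(26 - 144 + 216\right) - 11} = - \frac{169}{98 - 11} = - \frac{169}{87}$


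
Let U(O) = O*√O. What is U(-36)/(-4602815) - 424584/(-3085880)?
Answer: 53073/385735 + 216*I/4602815 ≈ 0.13759 + 4.6928e-5*I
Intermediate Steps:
U(O) = O^(3/2)
U(-36)/(-4602815) - 424584/(-3085880) = (-36)^(3/2)/(-4602815) - 424584/(-3085880) = -216*I*(-1/4602815) - 424584*(-1/3085880) = 216*I/4602815 + 53073/385735 = 53073/385735 + 216*I/4602815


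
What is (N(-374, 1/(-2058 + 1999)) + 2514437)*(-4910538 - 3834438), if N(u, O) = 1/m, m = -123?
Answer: -901536337044000/41 ≈ -2.1989e+13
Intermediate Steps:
N(u, O) = -1/123 (N(u, O) = 1/(-123) = -1/123)
(N(-374, 1/(-2058 + 1999)) + 2514437)*(-4910538 - 3834438) = (-1/123 + 2514437)*(-4910538 - 3834438) = (309275750/123)*(-8744976) = -901536337044000/41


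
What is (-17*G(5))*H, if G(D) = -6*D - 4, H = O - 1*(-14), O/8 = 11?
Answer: 58956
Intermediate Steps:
O = 88 (O = 8*11 = 88)
H = 102 (H = 88 - 1*(-14) = 88 + 14 = 102)
G(D) = -4 - 6*D
(-17*G(5))*H = -17*(-4 - 6*5)*102 = -17*(-4 - 30)*102 = -17*(-34)*102 = 578*102 = 58956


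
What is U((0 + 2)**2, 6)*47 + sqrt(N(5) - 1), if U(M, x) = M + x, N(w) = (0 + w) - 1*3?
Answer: 471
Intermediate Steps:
N(w) = -3 + w (N(w) = w - 3 = -3 + w)
U((0 + 2)**2, 6)*47 + sqrt(N(5) - 1) = ((0 + 2)**2 + 6)*47 + sqrt((-3 + 5) - 1) = (2**2 + 6)*47 + sqrt(2 - 1) = (4 + 6)*47 + sqrt(1) = 10*47 + 1 = 470 + 1 = 471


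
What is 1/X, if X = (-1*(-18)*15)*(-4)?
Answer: -1/1080 ≈ -0.00092593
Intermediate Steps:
X = -1080 (X = (18*15)*(-4) = 270*(-4) = -1080)
1/X = 1/(-1080) = -1/1080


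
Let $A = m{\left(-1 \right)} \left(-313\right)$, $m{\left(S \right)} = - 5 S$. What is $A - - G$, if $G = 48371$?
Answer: $46806$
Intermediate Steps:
$A = -1565$ ($A = \left(-5\right) \left(-1\right) \left(-313\right) = 5 \left(-313\right) = -1565$)
$A - - G = -1565 - \left(-1\right) 48371 = -1565 - -48371 = -1565 + 48371 = 46806$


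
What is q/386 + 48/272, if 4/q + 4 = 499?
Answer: 286639/1624095 ≈ 0.17649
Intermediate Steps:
q = 4/495 (q = 4/(-4 + 499) = 4/495 ≈ 0.0080808)
q/386 + 48/272 = (4/495)/386 + 48/272 = (4/495)*(1/386) + 48*(1/272) = 2/95535 + 3/17 = 286639/1624095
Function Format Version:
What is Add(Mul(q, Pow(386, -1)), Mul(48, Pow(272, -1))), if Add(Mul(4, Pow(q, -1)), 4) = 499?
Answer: Rational(286639, 1624095) ≈ 0.17649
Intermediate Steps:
q = Rational(4, 495) (q = Mul(4, Pow(Add(-4, 499), -1)) = Mul(4, Pow(495, -1)) = Mul(4, Rational(1, 495)) = Rational(4, 495) ≈ 0.0080808)
Add(Mul(q, Pow(386, -1)), Mul(48, Pow(272, -1))) = Add(Mul(Rational(4, 495), Pow(386, -1)), Mul(48, Pow(272, -1))) = Add(Mul(Rational(4, 495), Rational(1, 386)), Mul(48, Rational(1, 272))) = Add(Rational(2, 95535), Rational(3, 17)) = Rational(286639, 1624095)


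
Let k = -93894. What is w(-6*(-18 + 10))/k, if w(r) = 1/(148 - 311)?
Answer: 1/15304722 ≈ 6.5339e-8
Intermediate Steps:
w(r) = -1/163 (w(r) = 1/(-163) = -1/163)
w(-6*(-18 + 10))/k = -1/163/(-93894) = -1/163*(-1/93894) = 1/15304722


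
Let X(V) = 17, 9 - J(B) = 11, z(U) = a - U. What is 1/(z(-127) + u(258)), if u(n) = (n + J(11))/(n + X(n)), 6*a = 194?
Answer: 825/132218 ≈ 0.0062397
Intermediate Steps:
a = 97/3 (a = (⅙)*194 = 97/3 ≈ 32.333)
z(U) = 97/3 - U
J(B) = -2 (J(B) = 9 - 1*11 = 9 - 11 = -2)
u(n) = (-2 + n)/(17 + n) (u(n) = (n - 2)/(n + 17) = (-2 + n)/(17 + n))
1/(z(-127) + u(258)) = 1/((97/3 - 1*(-127)) + (-2 + 258)/(17 + 258)) = 1/((97/3 + 127) + 256/275) = 1/(478/3 + (1/275)*256) = 1/(478/3 + 256/275) = 1/(132218/825) = 825/132218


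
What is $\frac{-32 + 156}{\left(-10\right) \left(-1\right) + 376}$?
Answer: $\frac{62}{193} \approx 0.32124$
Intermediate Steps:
$\frac{-32 + 156}{\left(-10\right) \left(-1\right) + 376} = \frac{124}{10 + 376} = \frac{124}{386} = 124 \cdot \frac{1}{386} = \frac{62}{193}$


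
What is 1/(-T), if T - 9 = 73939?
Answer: -1/73948 ≈ -1.3523e-5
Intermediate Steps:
T = 73948 (T = 9 + 73939 = 73948)
1/(-T) = 1/(-1*73948) = 1/(-73948) = -1/73948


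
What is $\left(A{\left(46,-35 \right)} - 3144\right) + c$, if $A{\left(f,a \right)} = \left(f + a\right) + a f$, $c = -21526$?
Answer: $-26269$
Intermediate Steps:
$A{\left(f,a \right)} = a + f + a f$ ($A{\left(f,a \right)} = \left(a + f\right) + a f = a + f + a f$)
$\left(A{\left(46,-35 \right)} - 3144\right) + c = \left(\left(-35 + 46 - 1610\right) - 3144\right) - 21526 = \left(-1599 - 3144\right) - 21526 = -4743 - 21526 = -26269$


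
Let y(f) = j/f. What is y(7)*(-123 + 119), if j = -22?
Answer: 88/7 ≈ 12.571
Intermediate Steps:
y(f) = -22/f
y(7)*(-123 + 119) = (-22/7)*(-123 + 119) = -22*⅐*(-4) = -22/7*(-4) = 88/7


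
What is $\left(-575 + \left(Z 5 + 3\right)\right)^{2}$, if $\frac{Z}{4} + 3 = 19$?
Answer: $63504$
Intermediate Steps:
$Z = 64$ ($Z = -12 + 4 \cdot 19 = -12 + 76 = 64$)
$\left(-575 + \left(Z 5 + 3\right)\right)^{2} = \left(-575 + \left(64 \cdot 5 + 3\right)\right)^{2} = \left(-575 + \left(320 + 3\right)\right)^{2} = \left(-575 + 323\right)^{2} = \left(-252\right)^{2} = 63504$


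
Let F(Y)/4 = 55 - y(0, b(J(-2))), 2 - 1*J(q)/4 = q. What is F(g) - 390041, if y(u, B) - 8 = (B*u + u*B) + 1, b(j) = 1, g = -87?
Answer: -389857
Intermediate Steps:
J(q) = 8 - 4*q
y(u, B) = 9 + 2*B*u (y(u, B) = 8 + ((B*u + u*B) + 1) = 8 + ((B*u + B*u) + 1) = 8 + (2*B*u + 1) = 8 + (1 + 2*B*u) = 9 + 2*B*u)
F(Y) = 184 (F(Y) = 4*(55 - (9 + 2*1*0)) = 4*(55 - (9 + 0)) = 4*(55 - 1*9) = 4*(55 - 9) = 4*46 = 184)
F(g) - 390041 = 184 - 390041 = -389857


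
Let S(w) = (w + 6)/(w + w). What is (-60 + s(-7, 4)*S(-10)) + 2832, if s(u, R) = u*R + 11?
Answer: 13843/5 ≈ 2768.6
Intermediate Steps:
s(u, R) = 11 + R*u (s(u, R) = R*u + 11 = 11 + R*u)
S(w) = (6 + w)/(2*w) (S(w) = (6 + w)/((2*w)) = (6 + w)*(1/(2*w)) = (6 + w)/(2*w))
(-60 + s(-7, 4)*S(-10)) + 2832 = (-60 + (11 + 4*(-7))*((1/2)*(6 - 10)/(-10))) + 2832 = (-60 + (11 - 28)*((1/2)*(-1/10)*(-4))) + 2832 = (-60 - 17*1/5) + 2832 = (-60 - 17/5) + 2832 = -317/5 + 2832 = 13843/5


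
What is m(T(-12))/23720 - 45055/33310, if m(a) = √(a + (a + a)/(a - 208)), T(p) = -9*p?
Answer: -9011/6662 + 21*√6/118600 ≈ -1.3522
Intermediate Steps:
m(a) = √(a + 2*a/(-208 + a)) (m(a) = √(a + (2*a)/(-208 + a)) = √(a + 2*a/(-208 + a)))
m(T(-12))/23720 - 45055/33310 = √((-9*(-12))*(-206 - 9*(-12))/(-208 - 9*(-12)))/23720 - 45055/33310 = √(108*(-206 + 108)/(-208 + 108))*(1/23720) - 45055*1/33310 = √(108*(-98)/(-100))*(1/23720) - 9011/6662 = √(108*(-1/100)*(-98))*(1/23720) - 9011/6662 = √(2646/25)*(1/23720) - 9011/6662 = (21*√6/5)*(1/23720) - 9011/6662 = 21*√6/118600 - 9011/6662 = -9011/6662 + 21*√6/118600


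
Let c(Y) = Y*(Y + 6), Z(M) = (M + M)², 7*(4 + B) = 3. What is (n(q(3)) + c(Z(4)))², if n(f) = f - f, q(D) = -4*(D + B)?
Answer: 20070400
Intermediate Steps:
B = -25/7 (B = -4 + (⅐)*3 = -4 + 3/7 = -25/7 ≈ -3.5714)
q(D) = 100/7 - 4*D (q(D) = -4*(D - 25/7) = -4*(-25/7 + D) = 100/7 - 4*D)
Z(M) = 4*M² (Z(M) = (2*M)² = 4*M²)
n(f) = 0
c(Y) = Y*(6 + Y)
(n(q(3)) + c(Z(4)))² = (0 + (4*4²)*(6 + 4*4²))² = (0 + (4*16)*(6 + 4*16))² = (0 + 64*(6 + 64))² = (0 + 64*70)² = (0 + 4480)² = 4480² = 20070400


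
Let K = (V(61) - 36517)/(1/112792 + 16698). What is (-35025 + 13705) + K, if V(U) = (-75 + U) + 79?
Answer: -40158216912424/1883400817 ≈ -21322.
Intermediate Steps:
V(U) = 4 + U
K = -4111493984/1883400817 (K = ((4 + 61) - 36517)/(1/112792 + 16698) = (65 - 36517)/(1/112792 + 16698) = -36452/1883400817/112792 = -36452*112792/1883400817 = -4111493984/1883400817 ≈ -2.1830)
(-35025 + 13705) + K = (-35025 + 13705) - 4111493984/1883400817 = -21320 - 4111493984/1883400817 = -40158216912424/1883400817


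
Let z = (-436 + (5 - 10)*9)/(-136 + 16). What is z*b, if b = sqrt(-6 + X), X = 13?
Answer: 481*sqrt(7)/120 ≈ 10.605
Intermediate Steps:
z = 481/120 (z = (-436 - 5*9)/(-120) = (-436 - 45)*(-1/120) = -481*(-1/120) = 481/120 ≈ 4.0083)
b = sqrt(7) (b = sqrt(-6 + 13) = sqrt(7) ≈ 2.6458)
z*b = 481*sqrt(7)/120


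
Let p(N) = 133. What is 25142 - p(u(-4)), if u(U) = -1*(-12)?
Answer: 25009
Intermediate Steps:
u(U) = 12
25142 - p(u(-4)) = 25142 - 1*133 = 25142 - 133 = 25009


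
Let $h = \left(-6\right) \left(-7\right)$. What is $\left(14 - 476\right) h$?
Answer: $-19404$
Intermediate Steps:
$h = 42$
$\left(14 - 476\right) h = \left(14 - 476\right) 42 = \left(-462\right) 42 = -19404$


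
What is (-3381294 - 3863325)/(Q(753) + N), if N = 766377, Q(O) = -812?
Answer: -7244619/765565 ≈ -9.4631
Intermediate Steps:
(-3381294 - 3863325)/(Q(753) + N) = (-3381294 - 3863325)/(-812 + 766377) = -7244619/765565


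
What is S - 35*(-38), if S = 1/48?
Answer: 63841/48 ≈ 1330.0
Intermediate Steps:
S = 1/48 ≈ 0.020833
S - 35*(-38) = 1/48 - 35*(-38) = 1/48 + 1330 = 63841/48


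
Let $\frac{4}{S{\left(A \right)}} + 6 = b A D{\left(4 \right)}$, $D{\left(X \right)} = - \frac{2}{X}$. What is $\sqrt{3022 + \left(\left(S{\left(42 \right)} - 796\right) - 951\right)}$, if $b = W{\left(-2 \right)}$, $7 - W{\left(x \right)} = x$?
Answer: $\frac{\sqrt{48481095}}{195} \approx 35.707$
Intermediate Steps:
$W{\left(x \right)} = 7 - x$
$b = 9$ ($b = 7 - -2 = 7 + 2 = 9$)
$S{\left(A \right)} = \frac{4}{-6 - \frac{9 A}{2}}$ ($S{\left(A \right)} = \frac{4}{-6 + 9 A \left(- \frac{2}{4}\right)} = \frac{4}{-6 + 9 A \left(\left(-2\right) \frac{1}{4}\right)} = \frac{4}{-6 + 9 A \left(- \frac{1}{2}\right)} = \frac{4}{-6 - \frac{9 A}{2}}$)
$\sqrt{3022 + \left(\left(S{\left(42 \right)} - 796\right) - 951\right)} = \sqrt{3022 - \left(1747 + \frac{8}{12 + 9 \cdot 42}\right)} = \sqrt{3022 - \left(1747 + \frac{8}{12 + 378}\right)} = \sqrt{3022 - \left(1747 + \frac{4}{195}\right)} = \sqrt{3022 - \frac{340669}{195}} = \sqrt{\frac{248621}{195}} = \frac{\sqrt{48481095}}{195}$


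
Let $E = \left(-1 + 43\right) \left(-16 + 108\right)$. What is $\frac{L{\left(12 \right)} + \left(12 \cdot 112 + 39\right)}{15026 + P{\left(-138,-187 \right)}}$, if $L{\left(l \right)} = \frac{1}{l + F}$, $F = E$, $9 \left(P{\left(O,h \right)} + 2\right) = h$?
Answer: $\frac{16081527}{174457468} \approx 0.09218$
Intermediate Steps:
$P{\left(O,h \right)} = -2 + \frac{h}{9}$
$E = 3864$ ($E = 42 \cdot 92 = 3864$)
$F = 3864$
$L{\left(l \right)} = \frac{1}{3864 + l}$ ($L{\left(l \right)} = \frac{1}{l + 3864} = \frac{1}{3864 + l}$)
$\frac{L{\left(12 \right)} + \left(12 \cdot 112 + 39\right)}{15026 + P{\left(-138,-187 \right)}} = \frac{\frac{1}{3864 + 12} + \left(12 \cdot 112 + 39\right)}{15026 + \left(-2 + \frac{1}{9} \left(-187\right)\right)} = \frac{\frac{1}{3876} + \left(1344 + 39\right)}{15026 - \frac{205}{9}} = \frac{\frac{1}{3876} + 1383}{15026 - \frac{205}{9}} = \frac{5360509}{3876 \cdot \frac{135029}{9}} = \frac{5360509}{3876} \cdot \frac{9}{135029} = \frac{16081527}{174457468}$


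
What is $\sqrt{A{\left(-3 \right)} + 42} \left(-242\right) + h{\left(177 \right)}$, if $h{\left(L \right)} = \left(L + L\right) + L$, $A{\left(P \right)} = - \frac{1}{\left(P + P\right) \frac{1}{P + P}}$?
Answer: $531 - 242 \sqrt{41} \approx -1018.6$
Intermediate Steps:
$A{\left(P \right)} = -1$ ($A{\left(P \right)} = - \frac{1}{2 P \frac{1}{2 P}} = - 1^{-1} = \left(-1\right) 1 = -1$)
$h{\left(L \right)} = 3 L$ ($h{\left(L \right)} = 2 L + L = 3 L$)
$\sqrt{A{\left(-3 \right)} + 42} \left(-242\right) + h{\left(177 \right)} = \sqrt{-1 + 42} \left(-242\right) + 3 \cdot 177 = \sqrt{41} \left(-242\right) + 531 = - 242 \sqrt{41} + 531 = 531 - 242 \sqrt{41}$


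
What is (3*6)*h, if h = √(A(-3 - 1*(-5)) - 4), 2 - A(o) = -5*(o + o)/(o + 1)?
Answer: 6*√42 ≈ 38.884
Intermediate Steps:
A(o) = 2 + 10*o/(1 + o) (A(o) = 2 - (-5)*(o + o)/(o + 1) = 2 - (-5)*(2*o)/(1 + o) = 2 - (-5)*2*o/(1 + o) = 2 - (-10)*o/(1 + o) = 2 + 10*o/(1 + o))
h = √42/3 (h = √(2*(1 + 6*(-3 - 1*(-5)))/(1 + (-3 - 1*(-5))) - 4) = √(2*(1 + 6*(-3 + 5))/(1 + (-3 + 5)) - 4) = √(2*(1 + 6*2)/(1 + 2) - 4) = √(2*(1 + 12)/3 - 4) = √(2*(⅓)*13 - 4) = √(26/3 - 4) = √(14/3) = √42/3 ≈ 2.1602)
(3*6)*h = (3*6)*(√42/3) = 18*(√42/3) = 6*√42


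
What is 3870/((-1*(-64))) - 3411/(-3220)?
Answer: 1584963/25760 ≈ 61.528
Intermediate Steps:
3870/((-1*(-64))) - 3411/(-3220) = 3870/64 - 3411*(-1/3220) = 3870*(1/64) + 3411/3220 = 1935/32 + 3411/3220 = 1584963/25760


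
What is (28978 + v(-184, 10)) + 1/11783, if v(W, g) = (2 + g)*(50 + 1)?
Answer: 348658971/11783 ≈ 29590.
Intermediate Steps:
v(W, g) = 102 + 51*g (v(W, g) = (2 + g)*51 = 102 + 51*g)
(28978 + v(-184, 10)) + 1/11783 = (28978 + (102 + 51*10)) + 1/11783 = (28978 + (102 + 510)) + 1/11783 = (28978 + 612) + 1/11783 = 29590 + 1/11783 = 348658971/11783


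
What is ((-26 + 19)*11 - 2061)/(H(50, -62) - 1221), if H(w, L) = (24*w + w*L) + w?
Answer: 2138/3071 ≈ 0.69619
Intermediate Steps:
H(w, L) = 25*w + L*w (H(w, L) = (24*w + L*w) + w = 25*w + L*w)
((-26 + 19)*11 - 2061)/(H(50, -62) - 1221) = ((-26 + 19)*11 - 2061)/(50*(25 - 62) - 1221) = (-7*11 - 2061)/(50*(-37) - 1221) = (-77 - 2061)/(-1850 - 1221) = -2138/(-3071) = -2138*(-1/3071) = 2138/3071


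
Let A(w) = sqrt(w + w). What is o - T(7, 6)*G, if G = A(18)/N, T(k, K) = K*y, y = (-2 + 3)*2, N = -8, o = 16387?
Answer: 16396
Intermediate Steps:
A(w) = sqrt(2)*sqrt(w) (A(w) = sqrt(2*w) = sqrt(2)*sqrt(w))
y = 2 (y = 1*2 = 2)
T(k, K) = 2*K (T(k, K) = K*2 = 2*K)
G = -3/4 (G = (sqrt(2)*sqrt(18))/(-8) = (sqrt(2)*(3*sqrt(2)))*(-1/8) = 6*(-1/8) = -3/4 ≈ -0.75000)
o - T(7, 6)*G = 16387 - 2*6*(-3)/4 = 16387 - 12*(-3)/4 = 16387 - 1*(-9) = 16387 + 9 = 16396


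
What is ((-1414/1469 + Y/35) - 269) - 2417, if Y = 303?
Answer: -137705073/51415 ≈ -2678.3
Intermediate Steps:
((-1414/1469 + Y/35) - 269) - 2417 = ((-1414/1469 + 303/35) - 269) - 2417 = (395617/51415 - 269) - 2417 = -13435018/51415 - 2417 = -137705073/51415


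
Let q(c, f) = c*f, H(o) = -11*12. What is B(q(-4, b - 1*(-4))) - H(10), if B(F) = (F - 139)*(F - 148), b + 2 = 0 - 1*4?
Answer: 18472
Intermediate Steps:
b = -6 (b = -2 + (0 - 1*4) = -2 + (0 - 4) = -2 - 4 = -6)
H(o) = -132
B(F) = (-148 + F)*(-139 + F) (B(F) = (-139 + F)*(-148 + F) = (-148 + F)*(-139 + F))
B(q(-4, b - 1*(-4))) - H(10) = (20572 + (-4*(-6 - 1*(-4)))² - (-1148)*(-6 - 1*(-4))) - 1*(-132) = (20572 + (-4*(-6 + 4))² - (-1148)*(-6 + 4)) + 132 = (20572 + (-4*(-2))² - (-1148)*(-2)) + 132 = (20572 + 8² - 287*8) + 132 = (20572 + 64 - 2296) + 132 = 18340 + 132 = 18472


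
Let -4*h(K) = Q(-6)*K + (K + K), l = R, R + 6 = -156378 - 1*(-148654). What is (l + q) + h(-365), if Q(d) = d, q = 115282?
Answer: 107187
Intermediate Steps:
R = -7730 (R = -6 + (-156378 - 1*(-148654)) = -6 + (-156378 + 148654) = -6 - 7724 = -7730)
l = -7730
h(K) = K (h(K) = -(-6*K + (K + K))/4 = -(-6*K + 2*K)/4 = -(-1)*K = K)
(l + q) + h(-365) = (-7730 + 115282) - 365 = 107552 - 365 = 107187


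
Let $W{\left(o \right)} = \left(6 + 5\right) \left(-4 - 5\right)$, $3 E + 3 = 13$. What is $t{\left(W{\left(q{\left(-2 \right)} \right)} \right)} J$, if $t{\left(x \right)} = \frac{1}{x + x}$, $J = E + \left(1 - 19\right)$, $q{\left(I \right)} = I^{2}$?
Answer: $\frac{2}{27} \approx 0.074074$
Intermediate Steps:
$E = \frac{10}{3}$ ($E = -1 + \frac{1}{3} \cdot 13 = -1 + \frac{13}{3} = \frac{10}{3} \approx 3.3333$)
$W{\left(o \right)} = -99$ ($W{\left(o \right)} = 11 \left(-9\right) = -99$)
$J = - \frac{44}{3}$ ($J = \frac{10}{3} + \left(1 - 19\right) = \frac{10}{3} - 18 = - \frac{44}{3} \approx -14.667$)
$t{\left(x \right)} = \frac{1}{2 x}$
$t{\left(W{\left(q{\left(-2 \right)} \right)} \right)} J = \frac{1}{2 \left(-99\right)} \left(- \frac{44}{3}\right) = \frac{1}{2} \left(- \frac{1}{99}\right) \left(- \frac{44}{3}\right) = \left(- \frac{1}{198}\right) \left(- \frac{44}{3}\right) = \frac{2}{27}$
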